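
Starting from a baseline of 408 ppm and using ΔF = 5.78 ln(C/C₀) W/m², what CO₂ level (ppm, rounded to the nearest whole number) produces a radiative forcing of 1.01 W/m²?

Set 5.78 ln(C/408) = 1.01, so ln(C/408) = 1.01/5.78 = 0.17474.
Then C/408 = e^0.17474 = 1.19094, giving C = 408 × 1.19094 = 485.90 ppm.

C ≈ 486 ppm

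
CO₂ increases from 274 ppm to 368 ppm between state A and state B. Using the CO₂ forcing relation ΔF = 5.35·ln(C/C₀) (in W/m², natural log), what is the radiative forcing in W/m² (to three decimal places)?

CO₂: 5.35 × ln(368/274) = 5.35 × ln(1.34307) = 5.35 × 0.29496 = 1.5780 W/m².

ΔF = 1.578 W/m²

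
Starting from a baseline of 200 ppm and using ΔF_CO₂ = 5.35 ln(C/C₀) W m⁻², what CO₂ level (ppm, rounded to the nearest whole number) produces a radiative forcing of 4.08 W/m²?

C ≈ 429 ppm

Set 5.35 ln(C/200) = 4.08, so ln(C/200) = 4.08/5.35 = 0.76262.
Then C/200 = e^0.76262 = 2.14389, giving C = 200 × 2.14389 = 428.78 ppm.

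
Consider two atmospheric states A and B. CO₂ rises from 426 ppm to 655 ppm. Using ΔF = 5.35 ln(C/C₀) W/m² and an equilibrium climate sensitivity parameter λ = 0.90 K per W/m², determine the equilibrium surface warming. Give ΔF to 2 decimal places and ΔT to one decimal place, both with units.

CO₂: 5.35 × ln(655/426) = 5.35 × ln(1.53756) = 5.35 × 0.43020 = 2.3016 W/m².
ΔT = λ ΔF = 0.90 × 2.30 = 2.0700 K.

ΔF = 2.30 W/m²; ΔT = 2.1 K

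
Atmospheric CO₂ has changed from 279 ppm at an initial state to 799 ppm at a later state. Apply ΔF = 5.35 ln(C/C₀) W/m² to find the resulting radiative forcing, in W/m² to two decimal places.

ΔF = 5.63 W/m²

CO₂: 5.35 × ln(799/279) = 5.35 × ln(2.86380) = 5.35 × 1.05215 = 5.6290 W/m².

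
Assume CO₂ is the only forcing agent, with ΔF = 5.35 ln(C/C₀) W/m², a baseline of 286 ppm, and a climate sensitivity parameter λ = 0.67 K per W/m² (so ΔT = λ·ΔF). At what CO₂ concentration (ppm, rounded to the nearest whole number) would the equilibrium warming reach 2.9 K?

Required forcing: ΔF = ΔT/λ = 2.9/0.67 = 4.3284 W/m².
Then ln(C/286) = ΔF/5.35 = 4.3284/5.35 = 0.80905.
So C = 286 × e^0.80905 = 286 × 2.24577 = 642.29 ppm.

C ≈ 642 ppm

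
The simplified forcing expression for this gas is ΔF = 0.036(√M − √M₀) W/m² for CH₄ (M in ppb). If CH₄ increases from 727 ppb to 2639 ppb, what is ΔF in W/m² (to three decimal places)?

CH₄: 0.036 × (√2639 − √727) = 0.036 × (51.3712 − 26.9629) = 0.036 × 24.4083 = 0.8787 W/m².

ΔF = 0.879 W/m²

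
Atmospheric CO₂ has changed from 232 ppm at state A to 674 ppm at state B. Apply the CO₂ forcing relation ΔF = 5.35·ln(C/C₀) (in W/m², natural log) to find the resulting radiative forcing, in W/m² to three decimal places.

ΔF = 5.706 W/m²

CO₂: 5.35 × ln(674/232) = 5.35 × ln(2.90517) = 5.35 × 1.06649 = 5.7057 W/m².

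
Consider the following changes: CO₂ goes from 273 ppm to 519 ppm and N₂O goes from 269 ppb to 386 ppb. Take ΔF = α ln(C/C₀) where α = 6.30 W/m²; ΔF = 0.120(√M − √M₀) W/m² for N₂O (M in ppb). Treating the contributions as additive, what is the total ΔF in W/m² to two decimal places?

CO₂: 6.30 × ln(519/273) = 6.30 × ln(1.90110) = 6.30 × 0.64243 = 4.0473 W/m².
N₂O: 0.120 × (√386 − √269) = 0.120 × (19.6469 − 16.4012) = 0.120 × 3.2457 = 0.3895 W/m².
Total ΔF = 4.0473 + 0.3895 = 4.4368 W/m².

ΔF = 4.44 W/m²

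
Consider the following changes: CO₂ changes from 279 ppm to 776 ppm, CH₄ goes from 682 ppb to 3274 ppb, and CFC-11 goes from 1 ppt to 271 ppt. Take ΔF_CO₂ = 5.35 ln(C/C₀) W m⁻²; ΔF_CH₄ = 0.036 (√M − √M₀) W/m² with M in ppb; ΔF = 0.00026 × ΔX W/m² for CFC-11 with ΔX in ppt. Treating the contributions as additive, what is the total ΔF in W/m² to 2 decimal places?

ΔF = 6.66 W/m²

CO₂: 5.35 × ln(776/279) = 5.35 × ln(2.78136) = 5.35 × 1.02294 = 5.4727 W/m².
CH₄: 0.036 × (√3274 − √682) = 0.036 × (57.2189 − 26.1151) = 0.036 × 31.1038 = 1.1197 W/m².
CFC-11: ΔF = 0.00026 × (271 − 1) = 0.00026 × 270 = 0.0702 W/m².
Total ΔF = 5.4727 + 1.1197 + 0.0702 = 6.6626 W/m².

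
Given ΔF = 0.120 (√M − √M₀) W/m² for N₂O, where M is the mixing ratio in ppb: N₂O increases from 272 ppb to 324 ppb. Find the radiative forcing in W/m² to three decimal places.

ΔF = 0.181 W/m²

N₂O: 0.120 × (√324 − √272) = 0.120 × (18.0000 − 16.4924) = 0.120 × 1.5076 = 0.1809 W/m².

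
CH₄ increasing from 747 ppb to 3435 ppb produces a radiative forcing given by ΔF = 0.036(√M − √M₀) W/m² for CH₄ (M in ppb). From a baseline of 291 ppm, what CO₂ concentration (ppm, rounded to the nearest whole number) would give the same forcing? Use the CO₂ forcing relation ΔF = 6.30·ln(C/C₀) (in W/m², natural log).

CH₄ forcing: 0.036 × (√3435 − √747) = 0.036 × (58.6089 − 27.3313) = 0.036 × 31.2776 = 1.12599 W/m².
Set 6.30 ln(C/291) = 1.12599: ln(C/291) = 1.12599/6.30 = 0.17873, so C = 291 × e^0.17873 = 291 × 1.19570 = 347.95 ppm.

C ≈ 348 ppm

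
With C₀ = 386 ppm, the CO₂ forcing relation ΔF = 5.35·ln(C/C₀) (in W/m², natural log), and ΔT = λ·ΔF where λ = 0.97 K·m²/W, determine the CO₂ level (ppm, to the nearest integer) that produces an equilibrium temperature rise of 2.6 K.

C ≈ 637 ppm

Required forcing: ΔF = ΔT/λ = 2.6/0.97 = 2.6804 W/m².
Then ln(C/386) = ΔF/5.35 = 2.6804/5.35 = 0.50101.
So C = 386 × e^0.50101 = 386 × 1.65039 = 637.05 ppm.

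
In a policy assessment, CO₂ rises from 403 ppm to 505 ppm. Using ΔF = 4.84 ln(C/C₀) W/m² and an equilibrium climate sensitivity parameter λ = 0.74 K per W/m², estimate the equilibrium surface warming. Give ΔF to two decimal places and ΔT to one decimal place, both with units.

CO₂: 4.84 × ln(505/403) = 4.84 × ln(1.25310) = 4.84 × 0.22562 = 1.0920 W/m².
ΔT = λ ΔF = 0.74 × 1.09 = 0.8066 K.

ΔF = 1.09 W/m²; ΔT = 0.8 K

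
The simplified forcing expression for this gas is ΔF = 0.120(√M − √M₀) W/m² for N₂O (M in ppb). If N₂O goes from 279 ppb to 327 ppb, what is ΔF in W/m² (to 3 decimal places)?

N₂O: 0.120 × (√327 − √279) = 0.120 × (18.0831 − 16.7033) = 0.120 × 1.3798 = 0.1656 W/m².

ΔF = 0.166 W/m²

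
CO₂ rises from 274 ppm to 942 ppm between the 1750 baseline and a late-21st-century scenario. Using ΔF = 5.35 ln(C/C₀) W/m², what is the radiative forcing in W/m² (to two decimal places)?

ΔF = 6.61 W/m²

CO₂: 5.35 × ln(942/274) = 5.35 × ln(3.43796) = 5.35 × 1.23488 = 6.6066 W/m².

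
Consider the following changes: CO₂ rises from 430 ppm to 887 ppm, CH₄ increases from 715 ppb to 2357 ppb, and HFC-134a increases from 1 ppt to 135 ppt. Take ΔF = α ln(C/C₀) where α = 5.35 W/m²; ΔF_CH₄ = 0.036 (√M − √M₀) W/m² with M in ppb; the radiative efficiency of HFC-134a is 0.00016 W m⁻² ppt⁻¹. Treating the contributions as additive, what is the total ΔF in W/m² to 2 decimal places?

ΔF = 4.68 W/m²

CO₂: 5.35 × ln(887/430) = 5.35 × ln(2.06279) = 5.35 × 0.72406 = 3.8737 W/m².
CH₄: 0.036 × (√2357 − √715) = 0.036 × (48.5489 − 26.7395) = 0.036 × 21.8094 = 0.7851 W/m².
HFC-134a: ΔF = 0.00016 × (135 − 1) = 0.00016 × 134 = 0.0214 W/m².
Total ΔF = 3.8737 + 0.7851 + 0.0214 = 4.6802 W/m².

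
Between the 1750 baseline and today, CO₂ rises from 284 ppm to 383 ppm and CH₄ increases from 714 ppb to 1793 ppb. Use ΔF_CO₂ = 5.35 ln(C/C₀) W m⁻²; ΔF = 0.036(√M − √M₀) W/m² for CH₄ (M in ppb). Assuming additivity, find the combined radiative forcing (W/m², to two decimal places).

ΔF = 2.16 W/m²

CO₂: 5.35 × ln(383/284) = 5.35 × ln(1.34859) = 5.35 × 0.29906 = 1.6000 W/m².
CH₄: 0.036 × (√1793 − √714) = 0.036 × (42.3438 − 26.7208) = 0.036 × 15.6230 = 0.5624 W/m².
Total ΔF = 1.6000 + 0.5624 = 2.1624 W/m².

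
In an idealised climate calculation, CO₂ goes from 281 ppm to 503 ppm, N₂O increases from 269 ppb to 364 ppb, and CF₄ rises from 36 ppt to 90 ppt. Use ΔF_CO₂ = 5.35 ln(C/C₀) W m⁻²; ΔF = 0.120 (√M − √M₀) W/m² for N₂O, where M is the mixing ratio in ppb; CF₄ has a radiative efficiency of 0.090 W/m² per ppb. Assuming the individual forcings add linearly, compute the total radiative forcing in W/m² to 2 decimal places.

CO₂: 5.35 × ln(503/281) = 5.35 × ln(1.79004) = 5.35 × 0.58224 = 3.1150 W/m².
N₂O: 0.120 × (√364 − √269) = 0.120 × (19.0788 − 16.4012) = 0.120 × 2.6776 = 0.3213 W/m².
CF₄: Δ = 90 − 36 = 54 ppt = 0.054 ppb; ΔF = 0.090 × 0.054 = 0.0049 W/m².
Total ΔF = 3.1150 + 0.3213 + 0.0049 = 3.4412 W/m².

ΔF = 3.44 W/m²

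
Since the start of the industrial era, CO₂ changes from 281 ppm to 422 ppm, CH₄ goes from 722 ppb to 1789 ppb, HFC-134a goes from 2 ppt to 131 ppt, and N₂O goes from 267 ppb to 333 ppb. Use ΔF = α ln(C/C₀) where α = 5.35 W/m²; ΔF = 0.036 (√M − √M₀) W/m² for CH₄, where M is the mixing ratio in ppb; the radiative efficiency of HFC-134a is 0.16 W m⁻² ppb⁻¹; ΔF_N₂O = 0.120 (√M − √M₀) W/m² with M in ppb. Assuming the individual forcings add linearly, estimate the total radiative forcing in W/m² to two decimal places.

CO₂: 5.35 × ln(422/281) = 5.35 × ln(1.50178) = 5.35 × 0.40665 = 2.1756 W/m².
CH₄: 0.036 × (√1789 − √722) = 0.036 × (42.2966 − 26.8701) = 0.036 × 15.4265 = 0.5554 W/m².
HFC-134a: Δ = 131 − 2 = 129 ppt = 0.129 ppb; ΔF = 0.16 × 0.129 = 0.0206 W/m².
N₂O: 0.120 × (√333 − √267) = 0.120 × (18.2483 − 16.3401) = 0.120 × 1.9082 = 0.2290 W/m².
Total ΔF = 2.1756 + 0.5554 + 0.0206 + 0.2290 = 2.9806 W/m².

ΔF = 2.98 W/m²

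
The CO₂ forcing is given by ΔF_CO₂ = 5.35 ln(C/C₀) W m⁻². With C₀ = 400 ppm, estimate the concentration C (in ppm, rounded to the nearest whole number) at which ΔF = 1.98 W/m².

Set 5.35 ln(C/400) = 1.98, so ln(C/400) = 1.98/5.35 = 0.37009.
Then C/400 = e^0.37009 = 1.44786, giving C = 400 × 1.44786 = 579.14 ppm.

C ≈ 579 ppm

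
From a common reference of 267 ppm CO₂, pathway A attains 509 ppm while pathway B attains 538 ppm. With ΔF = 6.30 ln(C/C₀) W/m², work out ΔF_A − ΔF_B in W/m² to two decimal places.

ΔF_A = 6.30 ln(509/267) = 6.30 × 0.64520 = 4.0648 W/m².
ΔF_B = 6.30 ln(538/267) = 6.30 × 0.70061 = 4.4138 W/m².
Difference: 4.0648 − 4.4138 = -0.3490 W/m².

ΔF_A − ΔF_B = -0.35 W/m²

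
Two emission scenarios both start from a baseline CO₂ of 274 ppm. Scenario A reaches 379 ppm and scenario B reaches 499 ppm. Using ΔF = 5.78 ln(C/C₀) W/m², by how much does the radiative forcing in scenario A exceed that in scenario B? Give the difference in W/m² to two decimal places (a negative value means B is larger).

ΔF_A − ΔF_B = -1.59 W/m²

ΔF_A = 5.78 ln(379/274) = 5.78 × 0.32441 = 1.8751 W/m².
ΔF_B = 5.78 ln(499/274) = 5.78 × 0.59948 = 3.4650 W/m².
Difference: 1.8751 − 3.4650 = -1.5899 W/m².
(Equivalently, ΔF_A − ΔF_B = 5.78 ln(379/499) = 5.78 × -0.27507 = -1.5899 W/m².)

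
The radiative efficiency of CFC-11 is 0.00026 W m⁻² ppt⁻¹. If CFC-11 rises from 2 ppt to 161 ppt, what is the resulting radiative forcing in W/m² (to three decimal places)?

ΔF = 0.041 W/m²

CFC-11: ΔF = 0.00026 × (161 − 2) = 0.00026 × 159 = 0.0413 W/m².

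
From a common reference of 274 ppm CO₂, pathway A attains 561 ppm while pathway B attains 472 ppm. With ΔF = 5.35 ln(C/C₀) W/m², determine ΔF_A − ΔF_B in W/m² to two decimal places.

ΔF_A − ΔF_B = 0.92 W/m²

ΔF_A = 5.35 ln(561/274) = 5.35 × 0.71659 = 3.8338 W/m².
ΔF_B = 5.35 ln(472/274) = 5.35 × 0.54385 = 2.9096 W/m².
Difference: 3.8338 − 2.9096 = 0.9242 W/m².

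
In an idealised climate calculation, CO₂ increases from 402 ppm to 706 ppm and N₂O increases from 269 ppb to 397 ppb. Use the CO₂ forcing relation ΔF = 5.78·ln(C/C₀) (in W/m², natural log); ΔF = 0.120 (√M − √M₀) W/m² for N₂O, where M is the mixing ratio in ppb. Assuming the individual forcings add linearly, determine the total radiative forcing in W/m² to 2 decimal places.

ΔF = 3.68 W/m²

CO₂: 5.78 × ln(706/402) = 5.78 × ln(1.75622) = 5.78 × 0.56316 = 3.2551 W/m².
N₂O: 0.120 × (√397 − √269) = 0.120 × (19.9249 − 16.4012) = 0.120 × 3.5237 = 0.4228 W/m².
Total ΔF = 3.2551 + 0.4228 = 3.6779 W/m².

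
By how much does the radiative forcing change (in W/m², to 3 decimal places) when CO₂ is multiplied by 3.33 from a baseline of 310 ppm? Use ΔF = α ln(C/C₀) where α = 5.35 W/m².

ΔF = 5.35 × ln(3.33) = 5.35 × 1.20297 = 6.4359 W/m².

ΔF = 6.436 W/m²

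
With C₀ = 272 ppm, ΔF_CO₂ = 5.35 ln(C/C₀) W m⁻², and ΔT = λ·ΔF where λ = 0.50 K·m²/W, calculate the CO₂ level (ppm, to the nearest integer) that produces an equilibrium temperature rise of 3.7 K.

C ≈ 1085 ppm

Required forcing: ΔF = ΔT/λ = 3.7/0.50 = 7.4000 W/m².
Then ln(C/272) = ΔF/5.35 = 7.4000/5.35 = 1.38318.
So C = 272 × e^1.38318 = 272 × 3.98756 = 1084.62 ppm.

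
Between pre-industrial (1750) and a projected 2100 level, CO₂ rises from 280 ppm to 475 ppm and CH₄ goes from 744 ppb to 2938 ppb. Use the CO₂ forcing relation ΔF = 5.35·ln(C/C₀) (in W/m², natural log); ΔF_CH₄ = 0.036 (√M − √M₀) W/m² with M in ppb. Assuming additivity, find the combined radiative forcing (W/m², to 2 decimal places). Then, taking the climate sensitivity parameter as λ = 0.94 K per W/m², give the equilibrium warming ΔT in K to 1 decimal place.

CO₂: 5.35 × ln(475/280) = 5.35 × ln(1.69643) = 5.35 × 0.52853 = 2.8276 W/m².
CH₄: 0.036 × (√2938 − √744) = 0.036 × (54.2033 − 27.2764) = 0.036 × 26.9269 = 0.9694 W/m².
Total ΔF = 2.8276 + 0.9694 = 3.7970 W/m².
ΔT = λ ΔF = 0.94 × 3.80 = 3.5720 K.

ΔF = 3.80 W/m²; ΔT = 3.6 K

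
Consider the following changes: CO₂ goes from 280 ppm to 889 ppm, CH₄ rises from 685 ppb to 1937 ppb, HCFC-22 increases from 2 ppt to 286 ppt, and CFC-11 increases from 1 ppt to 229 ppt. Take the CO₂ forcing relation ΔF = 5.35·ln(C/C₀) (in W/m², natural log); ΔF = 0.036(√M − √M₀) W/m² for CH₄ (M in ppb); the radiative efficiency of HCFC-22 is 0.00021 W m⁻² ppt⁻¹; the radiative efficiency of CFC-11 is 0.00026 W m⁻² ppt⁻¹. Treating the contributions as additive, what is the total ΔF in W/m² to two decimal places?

CO₂: 5.35 × ln(889/280) = 5.35 × ln(3.17500) = 5.35 × 1.15531 = 6.1809 W/m².
CH₄: 0.036 × (√1937 − √685) = 0.036 × (44.0114 − 26.1725) = 0.036 × 17.8389 = 0.6422 W/m².
HCFC-22: ΔF = 0.00021 × (286 − 2) = 0.00021 × 284 = 0.0596 W/m².
CFC-11: ΔF = 0.00026 × (229 − 1) = 0.00026 × 228 = 0.0593 W/m².
Total ΔF = 6.1809 + 0.6422 + 0.0596 + 0.0593 = 6.9420 W/m².

ΔF = 6.94 W/m²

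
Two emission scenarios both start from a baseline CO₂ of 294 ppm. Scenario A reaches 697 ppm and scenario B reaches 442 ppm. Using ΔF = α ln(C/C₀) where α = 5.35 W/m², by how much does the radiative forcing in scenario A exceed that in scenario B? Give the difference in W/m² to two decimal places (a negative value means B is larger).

ΔF_A = 5.35 ln(697/294) = 5.35 × 0.86321 = 4.6182 W/m².
ΔF_B = 5.35 ln(442/294) = 5.35 × 0.40773 = 2.1814 W/m².
Difference: 4.6182 − 2.1814 = 2.4368 W/m².
(Equivalently, ΔF_A − ΔF_B = 5.35 ln(697/442) = 5.35 × 0.45548 = 2.4368 W/m².)

ΔF_A − ΔF_B = 2.44 W/m²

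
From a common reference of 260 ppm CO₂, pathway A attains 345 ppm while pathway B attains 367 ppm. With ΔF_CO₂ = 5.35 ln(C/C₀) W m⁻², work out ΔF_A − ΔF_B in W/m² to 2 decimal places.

ΔF_A − ΔF_B = -0.33 W/m²

ΔF_A = 5.35 ln(345/260) = 5.35 × 0.28286 = 1.5133 W/m².
ΔF_B = 5.35 ln(367/260) = 5.35 × 0.34468 = 1.8440 W/m².
Difference: 1.5133 − 1.8440 = -0.3307 W/m².
(Equivalently, ΔF_A − ΔF_B = 5.35 ln(345/367) = 5.35 × -0.06182 = -0.3307 W/m².)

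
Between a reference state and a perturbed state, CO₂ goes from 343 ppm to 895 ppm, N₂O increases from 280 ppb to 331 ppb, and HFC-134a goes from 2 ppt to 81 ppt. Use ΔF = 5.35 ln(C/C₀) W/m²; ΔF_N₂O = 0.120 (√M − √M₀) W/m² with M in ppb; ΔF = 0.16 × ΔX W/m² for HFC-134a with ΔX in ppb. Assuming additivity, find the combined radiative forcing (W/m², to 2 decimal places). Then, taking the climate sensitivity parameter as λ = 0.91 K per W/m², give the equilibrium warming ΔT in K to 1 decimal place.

ΔF = 5.32 W/m²; ΔT = 4.8 K

CO₂: 5.35 × ln(895/343) = 5.35 × ln(2.60933) = 5.35 × 0.95909 = 5.1311 W/m².
N₂O: 0.120 × (√331 − √280) = 0.120 × (18.1934 − 16.7332) = 0.120 × 1.4602 = 0.1752 W/m².
HFC-134a: Δ = 81 − 2 = 79 ppt = 0.079 ppb; ΔF = 0.16 × 0.079 = 0.0126 W/m².
Total ΔF = 5.1311 + 0.1752 + 0.0126 = 5.3189 W/m².
ΔT = λ ΔF = 0.91 × 5.32 = 4.8412 K.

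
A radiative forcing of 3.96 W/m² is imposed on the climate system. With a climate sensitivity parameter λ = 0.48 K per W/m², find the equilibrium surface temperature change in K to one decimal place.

ΔT = 1.9 K

ΔT = λ ΔF = 0.48 × 3.96 = 1.9008 K.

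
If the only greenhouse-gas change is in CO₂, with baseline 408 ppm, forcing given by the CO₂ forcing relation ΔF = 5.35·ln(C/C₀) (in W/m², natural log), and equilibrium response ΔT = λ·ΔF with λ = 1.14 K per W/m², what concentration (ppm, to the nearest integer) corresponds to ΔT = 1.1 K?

Required forcing: ΔF = ΔT/λ = 1.1/1.14 = 0.9649 W/m².
Then ln(C/408) = ΔF/5.35 = 0.9649/5.35 = 0.18036.
So C = 408 × e^0.18036 = 408 × 1.19765 = 488.64 ppm.

C ≈ 489 ppm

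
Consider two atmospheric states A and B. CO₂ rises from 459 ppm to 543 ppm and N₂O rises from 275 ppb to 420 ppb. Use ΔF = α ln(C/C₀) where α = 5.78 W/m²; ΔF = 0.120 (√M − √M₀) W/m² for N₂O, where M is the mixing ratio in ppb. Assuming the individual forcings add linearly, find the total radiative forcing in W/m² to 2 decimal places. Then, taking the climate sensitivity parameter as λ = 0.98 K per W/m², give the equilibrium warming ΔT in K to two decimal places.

ΔF = 1.44 W/m²; ΔT = 1.41 K

CO₂: 5.78 × ln(543/459) = 5.78 × ln(1.18301) = 5.78 × 0.16806 = 0.9714 W/m².
N₂O: 0.120 × (√420 − √275) = 0.120 × (20.4939 − 16.5831) = 0.120 × 3.9108 = 0.4693 W/m².
Total ΔF = 0.9714 + 0.4693 = 1.4407 W/m².
ΔT = λ ΔF = 0.98 × 1.44 = 1.4112 K.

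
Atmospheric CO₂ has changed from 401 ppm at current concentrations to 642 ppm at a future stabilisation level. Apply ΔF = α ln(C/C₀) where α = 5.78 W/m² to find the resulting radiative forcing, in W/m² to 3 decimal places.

ΔF = 2.720 W/m²

CO₂: 5.78 × ln(642/401) = 5.78 × ln(1.60100) = 5.78 × 0.47063 = 2.7202 W/m².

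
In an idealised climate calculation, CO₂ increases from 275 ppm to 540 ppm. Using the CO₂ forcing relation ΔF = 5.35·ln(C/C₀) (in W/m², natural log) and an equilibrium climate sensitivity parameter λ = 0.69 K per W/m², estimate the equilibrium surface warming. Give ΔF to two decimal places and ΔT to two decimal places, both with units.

CO₂: 5.35 × ln(540/275) = 5.35 × ln(1.96364) = 5.35 × 0.67480 = 3.6102 W/m².
ΔT = λ ΔF = 0.69 × 3.61 = 2.4909 K.

ΔF = 3.61 W/m²; ΔT = 2.49 K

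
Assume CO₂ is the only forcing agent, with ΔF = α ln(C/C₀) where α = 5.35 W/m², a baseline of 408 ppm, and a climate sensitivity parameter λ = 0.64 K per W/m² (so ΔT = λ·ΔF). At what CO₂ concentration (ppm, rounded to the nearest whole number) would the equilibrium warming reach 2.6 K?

Required forcing: ΔF = ΔT/λ = 2.6/0.64 = 4.0625 W/m².
Then ln(C/408) = ΔF/5.35 = 4.0625/5.35 = 0.75935.
So C = 408 × e^0.75935 = 408 × 2.13689 = 871.85 ppm.

C ≈ 872 ppm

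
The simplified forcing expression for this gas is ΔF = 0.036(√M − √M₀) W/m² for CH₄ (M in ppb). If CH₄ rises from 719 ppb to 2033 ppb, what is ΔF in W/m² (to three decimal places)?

CH₄: 0.036 × (√2033 − √719) = 0.036 × (45.0888 − 26.8142) = 0.036 × 18.2746 = 0.6579 W/m².

ΔF = 0.658 W/m²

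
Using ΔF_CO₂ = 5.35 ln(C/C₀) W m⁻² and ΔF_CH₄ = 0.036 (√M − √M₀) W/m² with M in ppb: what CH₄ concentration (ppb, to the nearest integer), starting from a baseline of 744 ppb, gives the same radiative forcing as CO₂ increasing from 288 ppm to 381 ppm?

CO₂ forcing: 5.35 × ln(381/288) = 5.35 × 0.279839 = 1.49714 W/m².
Set 0.036(√M − √744) = 1.49714: √M = 1.49714/0.036 + √744 = 41.5872 + 27.2764 = 68.8636.
M = (68.8636)² = 4742.20 ppb.

M ≈ 4742 ppb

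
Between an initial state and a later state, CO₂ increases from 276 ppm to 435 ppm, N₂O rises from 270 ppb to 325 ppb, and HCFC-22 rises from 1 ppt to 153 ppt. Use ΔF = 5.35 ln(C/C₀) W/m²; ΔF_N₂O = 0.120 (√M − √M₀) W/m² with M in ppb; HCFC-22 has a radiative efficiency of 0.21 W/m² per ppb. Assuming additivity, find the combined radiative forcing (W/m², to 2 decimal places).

CO₂: 5.35 × ln(435/276) = 5.35 × ln(1.57609) = 5.35 × 0.45495 = 2.4340 W/m².
N₂O: 0.120 × (√325 − √270) = 0.120 × (18.0278 − 16.4317) = 0.120 × 1.5961 = 0.1915 W/m².
HCFC-22: Δ = 153 − 1 = 152 ppt = 0.152 ppb; ΔF = 0.21 × 0.152 = 0.0319 W/m².
Total ΔF = 2.4340 + 0.1915 + 0.0319 = 2.6574 W/m².

ΔF = 2.66 W/m²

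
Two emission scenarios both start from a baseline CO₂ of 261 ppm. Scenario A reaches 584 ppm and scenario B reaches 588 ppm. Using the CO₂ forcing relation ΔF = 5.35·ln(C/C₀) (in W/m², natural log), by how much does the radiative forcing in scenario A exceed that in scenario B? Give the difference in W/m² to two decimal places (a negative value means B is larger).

ΔF_A = 5.35 ln(584/261) = 5.35 × 0.80538 = 4.3088 W/m².
ΔF_B = 5.35 ln(588/261) = 5.35 × 0.81221 = 4.3453 W/m².
Difference: 4.3088 − 4.3453 = -0.0365 W/m².

ΔF_A − ΔF_B = -0.04 W/m²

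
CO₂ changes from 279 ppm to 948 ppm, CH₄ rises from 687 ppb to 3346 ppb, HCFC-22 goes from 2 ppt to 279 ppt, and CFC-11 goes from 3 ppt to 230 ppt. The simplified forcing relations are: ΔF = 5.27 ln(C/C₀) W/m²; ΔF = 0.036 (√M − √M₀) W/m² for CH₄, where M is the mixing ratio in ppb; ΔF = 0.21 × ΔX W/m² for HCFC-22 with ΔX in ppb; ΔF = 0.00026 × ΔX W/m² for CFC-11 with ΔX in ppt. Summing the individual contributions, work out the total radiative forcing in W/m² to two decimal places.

ΔF = 7.70 W/m²

CO₂: 5.27 × ln(948/279) = 5.27 × ln(3.39785) = 5.27 × 1.22314 = 6.4459 W/m².
CH₄: 0.036 × (√3346 − √687) = 0.036 × (57.8446 − 26.2107) = 0.036 × 31.6339 = 1.1388 W/m².
HCFC-22: Δ = 279 − 2 = 277 ppt = 0.277 ppb; ΔF = 0.21 × 0.277 = 0.0582 W/m².
CFC-11: ΔF = 0.00026 × (230 − 3) = 0.00026 × 227 = 0.0590 W/m².
Total ΔF = 6.4459 + 1.1388 + 0.0582 + 0.0590 = 7.7019 W/m².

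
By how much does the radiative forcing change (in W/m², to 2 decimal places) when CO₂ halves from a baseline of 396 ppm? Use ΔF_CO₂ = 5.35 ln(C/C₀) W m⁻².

Because the forcing depends only on the ratio C/C₀, the initial concentration does not enter.
ΔF = 5.35 × ln(0.5) = 5.35 × -0.69315 = -3.7084 W/m².

ΔF = -3.71 W/m²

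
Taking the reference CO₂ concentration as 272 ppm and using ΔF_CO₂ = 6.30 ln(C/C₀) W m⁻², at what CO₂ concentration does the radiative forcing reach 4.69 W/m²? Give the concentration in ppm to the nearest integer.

Set 6.30 ln(C/272) = 4.69, so ln(C/272) = 4.69/6.30 = 0.74444.
Then C/272 = e^0.74444 = 2.10526, giving C = 272 × 2.10526 = 572.63 ppm.

C ≈ 573 ppm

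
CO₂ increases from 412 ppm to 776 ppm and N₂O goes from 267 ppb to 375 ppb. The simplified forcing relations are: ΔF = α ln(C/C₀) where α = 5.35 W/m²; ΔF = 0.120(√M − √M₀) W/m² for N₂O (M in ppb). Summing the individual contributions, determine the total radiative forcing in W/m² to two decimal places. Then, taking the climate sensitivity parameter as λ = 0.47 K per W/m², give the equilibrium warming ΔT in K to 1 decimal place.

ΔF = 3.75 W/m²; ΔT = 1.8 K

CO₂: 5.35 × ln(776/412) = 5.35 × ln(1.88350) = 5.35 × 0.63313 = 3.3872 W/m².
N₂O: 0.120 × (√375 − √267) = 0.120 × (19.3649 − 16.3401) = 0.120 × 3.0248 = 0.3630 W/m².
Total ΔF = 3.3872 + 0.3630 = 3.7502 W/m².
ΔT = λ ΔF = 0.47 × 3.75 = 1.7625 K.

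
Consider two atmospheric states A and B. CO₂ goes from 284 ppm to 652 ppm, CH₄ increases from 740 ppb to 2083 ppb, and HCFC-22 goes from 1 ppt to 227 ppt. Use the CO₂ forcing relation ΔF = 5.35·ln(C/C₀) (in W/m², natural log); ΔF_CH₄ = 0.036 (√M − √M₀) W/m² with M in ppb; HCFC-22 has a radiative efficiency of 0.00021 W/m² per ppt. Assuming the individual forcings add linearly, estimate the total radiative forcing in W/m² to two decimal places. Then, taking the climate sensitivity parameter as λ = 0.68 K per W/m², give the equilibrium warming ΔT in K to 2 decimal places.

CO₂: 5.35 × ln(652/284) = 5.35 × ln(2.29577) = 5.35 × 0.83107 = 4.4462 W/m².
CH₄: 0.036 × (√2083 − √740) = 0.036 × (45.6399 − 27.2029) = 0.036 × 18.4370 = 0.6637 W/m².
HCFC-22: ΔF = 0.00021 × (227 − 1) = 0.00021 × 226 = 0.0475 W/m².
Total ΔF = 4.4462 + 0.6637 + 0.0475 = 5.1574 W/m².
ΔT = λ ΔF = 0.68 × 5.16 = 3.5088 K.

ΔF = 5.16 W/m²; ΔT = 3.51 K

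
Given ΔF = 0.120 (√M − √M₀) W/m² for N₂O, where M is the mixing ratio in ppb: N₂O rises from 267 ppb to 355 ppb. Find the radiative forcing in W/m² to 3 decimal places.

ΔF = 0.300 W/m²

N₂O: 0.120 × (√355 − √267) = 0.120 × (18.8414 − 16.3401) = 0.120 × 2.5013 = 0.3002 W/m².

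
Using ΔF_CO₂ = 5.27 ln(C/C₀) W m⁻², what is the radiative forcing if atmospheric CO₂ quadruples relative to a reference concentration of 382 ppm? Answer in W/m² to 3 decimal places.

Because the forcing depends only on the ratio C/C₀, the initial concentration does not enter.
ΔF = 5.27 × ln(4) = 5.27 × 1.38629 = 7.3057 W/m².

ΔF = 7.306 W/m²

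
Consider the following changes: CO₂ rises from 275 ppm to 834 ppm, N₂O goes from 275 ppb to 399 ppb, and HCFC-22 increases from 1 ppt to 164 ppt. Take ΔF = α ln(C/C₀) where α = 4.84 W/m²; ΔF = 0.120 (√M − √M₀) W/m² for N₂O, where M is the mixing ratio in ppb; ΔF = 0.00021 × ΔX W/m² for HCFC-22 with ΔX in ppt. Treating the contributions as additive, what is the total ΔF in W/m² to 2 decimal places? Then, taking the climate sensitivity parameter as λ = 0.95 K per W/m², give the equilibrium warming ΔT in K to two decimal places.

CO₂: 4.84 × ln(834/275) = 4.84 × ln(3.03273) = 4.84 × 1.10946 = 5.3698 W/m².
N₂O: 0.120 × (√399 − √275) = 0.120 × (19.9750 − 16.5831) = 0.120 × 3.3919 = 0.4070 W/m².
HCFC-22: ΔF = 0.00021 × (164 − 1) = 0.00021 × 163 = 0.0342 W/m².
Total ΔF = 5.3698 + 0.4070 + 0.0342 = 5.8110 W/m².
ΔT = λ ΔF = 0.95 × 5.81 = 5.5195 K.

ΔF = 5.81 W/m²; ΔT = 5.52 K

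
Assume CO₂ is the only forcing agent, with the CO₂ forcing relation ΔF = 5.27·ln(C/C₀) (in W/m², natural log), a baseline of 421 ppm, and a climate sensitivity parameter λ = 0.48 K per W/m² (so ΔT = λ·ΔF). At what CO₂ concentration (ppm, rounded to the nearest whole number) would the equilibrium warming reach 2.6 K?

Required forcing: ΔF = ΔT/λ = 2.6/0.48 = 5.4167 W/m².
Then ln(C/421) = ΔF/5.27 = 5.4167/5.27 = 1.02784.
So C = 421 × e^1.02784 = 421 × 2.79502 = 1176.70 ppm.

C ≈ 1177 ppm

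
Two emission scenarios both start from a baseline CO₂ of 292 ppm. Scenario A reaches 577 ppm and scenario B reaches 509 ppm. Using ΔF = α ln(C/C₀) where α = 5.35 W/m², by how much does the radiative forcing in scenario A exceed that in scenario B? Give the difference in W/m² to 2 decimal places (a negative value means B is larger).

ΔF_A = 5.35 ln(577/292) = 5.35 × 0.68109 = 3.6438 W/m².
ΔF_B = 5.35 ln(509/292) = 5.35 × 0.55569 = 2.9729 W/m².
Difference: 3.6438 − 2.9729 = 0.6709 W/m².

ΔF_A − ΔF_B = 0.67 W/m²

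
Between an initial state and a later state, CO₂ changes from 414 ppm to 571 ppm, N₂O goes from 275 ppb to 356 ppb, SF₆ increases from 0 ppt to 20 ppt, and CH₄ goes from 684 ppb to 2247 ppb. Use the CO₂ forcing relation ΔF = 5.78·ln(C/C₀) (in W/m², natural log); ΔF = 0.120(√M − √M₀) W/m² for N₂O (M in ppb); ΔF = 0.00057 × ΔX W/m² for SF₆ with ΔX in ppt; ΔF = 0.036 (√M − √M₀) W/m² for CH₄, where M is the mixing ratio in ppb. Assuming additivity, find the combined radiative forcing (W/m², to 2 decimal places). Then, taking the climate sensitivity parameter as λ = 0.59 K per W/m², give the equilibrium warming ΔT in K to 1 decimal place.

CO₂: 5.78 × ln(571/414) = 5.78 × ln(1.37923) = 5.78 × 0.32153 = 1.8584 W/m².
N₂O: 0.120 × (√356 − √275) = 0.120 × (18.8680 − 16.5831) = 0.120 × 2.2849 = 0.2742 W/m².
SF₆: ΔF = 0.00057 × (20 − 0) = 0.00057 × 20 = 0.0114 W/m².
CH₄: 0.036 × (√2247 − √684) = 0.036 × (47.4025 − 26.1534) = 0.036 × 21.2491 = 0.7650 W/m².
Total ΔF = 1.8584 + 0.2742 + 0.0114 + 0.7650 = 2.9090 W/m².
ΔT = λ ΔF = 0.59 × 2.91 = 1.7169 K.

ΔF = 2.91 W/m²; ΔT = 1.7 K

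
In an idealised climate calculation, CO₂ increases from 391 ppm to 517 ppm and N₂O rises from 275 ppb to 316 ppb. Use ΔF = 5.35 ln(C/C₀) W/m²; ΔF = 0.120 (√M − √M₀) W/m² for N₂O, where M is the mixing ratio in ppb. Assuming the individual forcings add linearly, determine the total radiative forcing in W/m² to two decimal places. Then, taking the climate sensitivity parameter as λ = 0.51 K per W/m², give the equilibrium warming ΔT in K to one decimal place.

ΔF = 1.64 W/m²; ΔT = 0.8 K

CO₂: 5.35 × ln(517/391) = 5.35 × ln(1.32225) = 5.35 × 0.27933 = 1.4944 W/m².
N₂O: 0.120 × (√316 − √275) = 0.120 × (17.7764 − 16.5831) = 0.120 × 1.1933 = 0.1432 W/m².
Total ΔF = 1.4944 + 0.1432 = 1.6376 W/m².
ΔT = λ ΔF = 0.51 × 1.64 = 0.8364 K.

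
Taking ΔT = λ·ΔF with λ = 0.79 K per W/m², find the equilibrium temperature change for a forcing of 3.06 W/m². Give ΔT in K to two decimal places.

ΔT = λ ΔF = 0.79 × 3.06 = 2.4174 K.

ΔT = 2.42 K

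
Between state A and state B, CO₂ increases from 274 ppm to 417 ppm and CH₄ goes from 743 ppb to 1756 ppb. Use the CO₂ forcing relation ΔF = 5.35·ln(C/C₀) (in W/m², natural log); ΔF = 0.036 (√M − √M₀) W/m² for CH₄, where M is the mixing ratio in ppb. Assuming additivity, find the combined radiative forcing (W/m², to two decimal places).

CO₂: 5.35 × ln(417/274) = 5.35 × ln(1.52190) = 5.35 × 0.41996 = 2.2468 W/m².
CH₄: 0.036 × (√1756 − √743) = 0.036 × (41.9047 − 27.2580) = 0.036 × 14.6467 = 0.5273 W/m².
Total ΔF = 2.2468 + 0.5273 = 2.7741 W/m².

ΔF = 2.77 W/m²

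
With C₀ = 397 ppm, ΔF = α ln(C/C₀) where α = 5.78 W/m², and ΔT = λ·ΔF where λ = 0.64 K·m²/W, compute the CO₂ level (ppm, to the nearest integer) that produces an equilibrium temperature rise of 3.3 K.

Required forcing: ΔF = ΔT/λ = 3.3/0.64 = 5.1563 W/m².
Then ln(C/397) = ΔF/5.78 = 5.1563/5.78 = 0.89209.
So C = 397 × e^0.89209 = 397 × 2.44022 = 968.77 ppm.

C ≈ 969 ppm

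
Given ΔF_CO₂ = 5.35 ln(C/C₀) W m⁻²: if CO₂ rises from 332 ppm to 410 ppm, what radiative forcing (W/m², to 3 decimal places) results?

CO₂: 5.35 × ln(410/332) = 5.35 × ln(1.23494) = 5.35 × 0.21102 = 1.1290 W/m².

ΔF = 1.129 W/m²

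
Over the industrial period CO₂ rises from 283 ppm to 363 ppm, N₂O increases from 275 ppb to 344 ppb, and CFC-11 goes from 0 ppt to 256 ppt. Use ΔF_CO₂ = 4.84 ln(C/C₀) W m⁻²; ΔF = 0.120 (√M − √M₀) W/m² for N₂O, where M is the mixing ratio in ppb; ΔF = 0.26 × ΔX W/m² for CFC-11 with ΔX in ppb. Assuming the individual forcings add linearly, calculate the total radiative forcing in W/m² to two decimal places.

ΔF = 1.51 W/m²

CO₂: 4.84 × ln(363/283) = 4.84 × ln(1.28269) = 4.84 × 0.24896 = 1.2050 W/m².
N₂O: 0.120 × (√344 − √275) = 0.120 × (18.5472 − 16.5831) = 0.120 × 1.9641 = 0.2357 W/m².
CFC-11: Δ = 256 − 0 = 256 ppt = 0.256 ppb; ΔF = 0.26 × 0.256 = 0.0666 W/m².
Total ΔF = 1.2050 + 0.2357 + 0.0666 = 1.5073 W/m².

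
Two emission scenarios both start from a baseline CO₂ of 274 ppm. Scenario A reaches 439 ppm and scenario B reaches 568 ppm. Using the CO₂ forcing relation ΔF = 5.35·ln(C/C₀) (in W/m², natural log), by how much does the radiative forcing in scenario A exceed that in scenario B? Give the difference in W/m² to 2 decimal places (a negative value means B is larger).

ΔF_A = 5.35 ln(439/274) = 5.35 × 0.47137 = 2.5218 W/m².
ΔF_B = 5.35 ln(568/274) = 5.35 × 0.72899 = 3.9001 W/m².
Difference: 2.5218 − 3.9001 = -1.3783 W/m².

ΔF_A − ΔF_B = -1.38 W/m²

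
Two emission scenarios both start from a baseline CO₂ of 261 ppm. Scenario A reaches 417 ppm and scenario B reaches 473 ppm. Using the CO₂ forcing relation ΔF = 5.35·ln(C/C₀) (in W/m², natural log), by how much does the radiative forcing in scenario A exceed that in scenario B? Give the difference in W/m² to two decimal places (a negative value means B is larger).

ΔF_A − ΔF_B = -0.67 W/m²

ΔF_A = 5.35 ln(417/261) = 5.35 × 0.46857 = 2.5068 W/m².
ΔF_B = 5.35 ln(473/261) = 5.35 × 0.59457 = 3.1809 W/m².
Difference: 2.5068 − 3.1809 = -0.6741 W/m².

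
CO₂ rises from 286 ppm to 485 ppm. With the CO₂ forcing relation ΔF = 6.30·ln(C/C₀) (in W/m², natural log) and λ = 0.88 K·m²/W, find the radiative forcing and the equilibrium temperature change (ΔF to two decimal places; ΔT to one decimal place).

CO₂: 6.30 × ln(485/286) = 6.30 × ln(1.69580) = 6.30 × 0.52815 = 3.3273 W/m².
ΔT = λ ΔF = 0.88 × 3.33 = 2.9304 K.

ΔF = 3.33 W/m²; ΔT = 2.9 K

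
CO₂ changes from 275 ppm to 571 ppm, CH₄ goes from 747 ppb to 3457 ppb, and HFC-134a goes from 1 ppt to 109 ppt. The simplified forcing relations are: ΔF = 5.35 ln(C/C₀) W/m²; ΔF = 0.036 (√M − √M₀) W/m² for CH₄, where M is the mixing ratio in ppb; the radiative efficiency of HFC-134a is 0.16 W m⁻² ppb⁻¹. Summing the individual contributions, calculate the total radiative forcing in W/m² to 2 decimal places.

ΔF = 5.06 W/m²

CO₂: 5.35 × ln(571/275) = 5.35 × ln(2.07636) = 5.35 × 0.73062 = 3.9088 W/m².
CH₄: 0.036 × (√3457 − √747) = 0.036 × (58.7963 − 27.3313) = 0.036 × 31.4650 = 1.1327 W/m².
HFC-134a: Δ = 109 − 1 = 108 ppt = 0.108 ppb; ΔF = 0.16 × 0.108 = 0.0173 W/m².
Total ΔF = 3.9088 + 1.1327 + 0.0173 = 5.0588 W/m².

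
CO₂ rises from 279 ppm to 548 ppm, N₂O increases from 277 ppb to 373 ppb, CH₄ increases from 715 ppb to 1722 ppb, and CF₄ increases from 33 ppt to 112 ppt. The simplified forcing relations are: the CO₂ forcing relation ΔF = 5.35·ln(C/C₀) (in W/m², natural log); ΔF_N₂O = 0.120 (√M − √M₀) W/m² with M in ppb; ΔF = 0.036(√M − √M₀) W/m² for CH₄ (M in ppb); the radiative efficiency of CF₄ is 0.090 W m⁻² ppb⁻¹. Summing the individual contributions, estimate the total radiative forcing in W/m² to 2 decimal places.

ΔF = 4.47 W/m²

CO₂: 5.35 × ln(548/279) = 5.35 × ln(1.96416) = 5.35 × 0.67506 = 3.6116 W/m².
N₂O: 0.120 × (√373 − √277) = 0.120 × (19.3132 − 16.6433) = 0.120 × 2.6699 = 0.3204 W/m².
CH₄: 0.036 × (√1722 − √715) = 0.036 × (41.4970 − 26.7395) = 0.036 × 14.7575 = 0.5313 W/m².
CF₄: Δ = 112 − 33 = 79 ppt = 0.079 ppb; ΔF = 0.090 × 0.079 = 0.0071 W/m².
Total ΔF = 3.6116 + 0.3204 + 0.5313 + 0.0071 = 4.4704 W/m².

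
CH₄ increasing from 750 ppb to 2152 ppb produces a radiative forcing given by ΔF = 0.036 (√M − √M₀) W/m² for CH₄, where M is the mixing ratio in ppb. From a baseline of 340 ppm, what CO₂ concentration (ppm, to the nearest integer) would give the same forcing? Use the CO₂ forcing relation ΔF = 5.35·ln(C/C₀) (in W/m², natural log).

C ≈ 386 ppm

CH₄ forcing: 0.036 × (√2152 − √750) = 0.036 × (46.3897 − 27.3861) = 0.036 × 19.0036 = 0.68413 W/m².
Set 5.35 ln(C/340) = 0.68413: ln(C/340) = 0.68413/5.35 = 0.12787, so C = 340 × e^0.12787 = 340 × 1.13641 = 386.38 ppm.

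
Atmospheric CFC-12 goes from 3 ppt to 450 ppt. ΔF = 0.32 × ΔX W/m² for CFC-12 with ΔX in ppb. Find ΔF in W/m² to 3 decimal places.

ΔF = 0.143 W/m²

CFC-12: Δ = 450 − 3 = 447 ppt = 0.447 ppb; ΔF = 0.32 × 0.447 = 0.1430 W/m².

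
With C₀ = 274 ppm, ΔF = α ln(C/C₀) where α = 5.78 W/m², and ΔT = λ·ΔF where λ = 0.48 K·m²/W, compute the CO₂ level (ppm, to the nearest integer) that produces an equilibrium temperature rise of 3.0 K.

Required forcing: ΔF = ΔT/λ = 3.0/0.48 = 6.2500 W/m².
Then ln(C/274) = ΔF/5.78 = 6.2500/5.78 = 1.08131.
So C = 274 × e^1.08131 = 274 × 2.94854 = 807.90 ppm.

C ≈ 808 ppm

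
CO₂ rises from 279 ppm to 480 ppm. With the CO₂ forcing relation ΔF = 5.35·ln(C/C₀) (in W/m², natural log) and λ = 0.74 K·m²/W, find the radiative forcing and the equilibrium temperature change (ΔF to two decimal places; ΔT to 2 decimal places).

CO₂: 5.35 × ln(480/279) = 5.35 × ln(1.72043) = 5.35 × 0.54257 = 2.9027 W/m².
ΔT = λ ΔF = 0.74 × 2.90 = 2.1460 K.

ΔF = 2.90 W/m²; ΔT = 2.15 K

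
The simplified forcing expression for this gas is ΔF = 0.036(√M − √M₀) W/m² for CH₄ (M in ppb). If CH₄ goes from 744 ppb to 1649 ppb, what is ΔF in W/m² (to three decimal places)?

CH₄: 0.036 × (√1649 − √744) = 0.036 × (40.6079 − 27.2764) = 0.036 × 13.3315 = 0.4799 W/m².

ΔF = 0.480 W/m²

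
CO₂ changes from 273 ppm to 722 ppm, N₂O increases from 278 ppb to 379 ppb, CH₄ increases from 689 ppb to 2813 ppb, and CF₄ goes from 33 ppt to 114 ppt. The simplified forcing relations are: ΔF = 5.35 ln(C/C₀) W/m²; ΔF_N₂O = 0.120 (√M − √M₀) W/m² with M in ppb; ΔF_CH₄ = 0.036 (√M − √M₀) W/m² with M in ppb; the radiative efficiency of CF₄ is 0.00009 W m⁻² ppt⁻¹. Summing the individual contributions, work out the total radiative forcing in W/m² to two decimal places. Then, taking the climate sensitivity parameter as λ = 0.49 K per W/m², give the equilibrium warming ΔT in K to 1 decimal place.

CO₂: 5.35 × ln(722/273) = 5.35 × ln(2.64469) = 5.35 × 0.97255 = 5.2031 W/m².
N₂O: 0.120 × (√379 − √278) = 0.120 × (19.4679 − 16.6733) = 0.120 × 2.7946 = 0.3354 W/m².
CH₄: 0.036 × (√2813 − √689) = 0.036 × (53.0377 − 26.2488) = 0.036 × 26.7889 = 0.9644 W/m².
CF₄: ΔF = 0.00009 × (114 − 33) = 0.00009 × 81 = 0.0073 W/m².
Total ΔF = 5.2031 + 0.3354 + 0.9644 + 0.0073 = 6.5102 W/m².
ΔT = λ ΔF = 0.49 × 6.51 = 3.1899 K.

ΔF = 6.51 W/m²; ΔT = 3.2 K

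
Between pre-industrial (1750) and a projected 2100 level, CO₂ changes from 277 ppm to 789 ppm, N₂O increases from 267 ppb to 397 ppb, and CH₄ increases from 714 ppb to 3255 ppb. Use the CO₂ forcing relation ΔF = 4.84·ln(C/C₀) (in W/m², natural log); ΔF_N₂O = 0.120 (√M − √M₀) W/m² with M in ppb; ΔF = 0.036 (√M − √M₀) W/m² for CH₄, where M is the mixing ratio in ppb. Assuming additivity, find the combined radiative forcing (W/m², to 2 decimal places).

ΔF = 6.59 W/m²

CO₂: 4.84 × ln(789/277) = 4.84 × ln(2.84838) = 4.84 × 1.04675 = 5.0663 W/m².
N₂O: 0.120 × (√397 − √267) = 0.120 × (19.9249 − 16.3401) = 0.120 × 3.5848 = 0.4302 W/m².
CH₄: 0.036 × (√3255 − √714) = 0.036 × (57.0526 − 26.7208) = 0.036 × 30.3318 = 1.0919 W/m².
Total ΔF = 5.0663 + 0.4302 + 1.0919 = 6.5884 W/m².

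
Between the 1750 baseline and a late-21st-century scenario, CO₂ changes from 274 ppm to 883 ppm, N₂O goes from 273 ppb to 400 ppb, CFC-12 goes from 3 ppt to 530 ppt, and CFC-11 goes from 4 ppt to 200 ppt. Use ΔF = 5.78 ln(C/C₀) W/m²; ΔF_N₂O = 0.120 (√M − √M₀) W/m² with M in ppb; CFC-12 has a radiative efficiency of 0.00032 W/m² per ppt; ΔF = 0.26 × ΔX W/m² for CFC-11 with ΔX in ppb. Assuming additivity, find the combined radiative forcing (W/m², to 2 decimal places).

ΔF = 7.40 W/m²

CO₂: 5.78 × ln(883/274) = 5.78 × ln(3.22263) = 5.78 × 1.17020 = 6.7638 W/m².
N₂O: 0.120 × (√400 − √273) = 0.120 × (20.0000 − 16.5227) = 0.120 × 3.4773 = 0.4173 W/m².
CFC-12: ΔF = 0.00032 × (530 − 3) = 0.00032 × 527 = 0.1686 W/m².
CFC-11: Δ = 200 − 4 = 196 ppt = 0.196 ppb; ΔF = 0.26 × 0.196 = 0.0510 W/m².
Total ΔF = 6.7638 + 0.4173 + 0.1686 + 0.0510 = 7.4007 W/m².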